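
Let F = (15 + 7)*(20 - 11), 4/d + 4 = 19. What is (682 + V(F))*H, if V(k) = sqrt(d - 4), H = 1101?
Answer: 750882 + 734*I*sqrt(210)/5 ≈ 7.5088e+5 + 2127.3*I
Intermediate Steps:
d = 4/15 (d = 4/(-4 + 19) = 4/15 ≈ 0.26667)
F = 198 (F = 22*9 = 198)
V(k) = 2*I*sqrt(210)/15 (V(k) = sqrt(4/15 - 4) = sqrt(-56/15) = 2*I*sqrt(210)/15)
(682 + V(F))*H = (682 + 2*I*sqrt(210)/15)*1101 = 750882 + 734*I*sqrt(210)/5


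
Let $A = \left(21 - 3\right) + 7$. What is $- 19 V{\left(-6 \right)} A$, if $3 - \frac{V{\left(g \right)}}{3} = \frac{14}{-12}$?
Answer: $- \frac{11875}{2} \approx -5937.5$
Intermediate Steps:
$A = 25$ ($A = 18 + 7 = 25$)
$V{\left(g \right)} = \frac{25}{2}$ ($V{\left(g \right)} = 9 - 3 \frac{14}{-12} = 9 - 3 \cdot 14 \left(- \frac{1}{12}\right) = 9 - - \frac{7}{2} = 9 + \frac{7}{2} = \frac{25}{2}$)
$- 19 V{\left(-6 \right)} A = \left(-19\right) \frac{25}{2} \cdot 25 = \left(- \frac{475}{2}\right) 25 = - \frac{11875}{2}$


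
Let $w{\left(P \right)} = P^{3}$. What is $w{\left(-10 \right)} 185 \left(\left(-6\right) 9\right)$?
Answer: $9990000$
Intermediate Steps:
$w{\left(-10 \right)} 185 \left(\left(-6\right) 9\right) = \left(-10\right)^{3} \cdot 185 \left(\left(-6\right) 9\right) = \left(-1000\right) 185 \left(-54\right) = \left(-185000\right) \left(-54\right) = 9990000$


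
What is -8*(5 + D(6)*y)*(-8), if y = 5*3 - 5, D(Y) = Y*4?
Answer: 15680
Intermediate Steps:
D(Y) = 4*Y
y = 10 (y = 15 - 5 = 10)
-8*(5 + D(6)*y)*(-8) = -8*(5 + (4*6)*10)*(-8) = -8*(5 + 24*10)*(-8) = -8*(5 + 240)*(-8) = -8*245*(-8) = -1960*(-8) = 15680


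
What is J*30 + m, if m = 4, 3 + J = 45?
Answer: 1264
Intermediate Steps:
J = 42 (J = -3 + 45 = 42)
J*30 + m = 42*30 + 4 = 1260 + 4 = 1264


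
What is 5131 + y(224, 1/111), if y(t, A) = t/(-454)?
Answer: 1164625/227 ≈ 5130.5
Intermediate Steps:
y(t, A) = -t/454 (y(t, A) = t*(-1/454) = -t/454)
5131 + y(224, 1/111) = 5131 - 1/454*224 = 5131 - 112/227 = 1164625/227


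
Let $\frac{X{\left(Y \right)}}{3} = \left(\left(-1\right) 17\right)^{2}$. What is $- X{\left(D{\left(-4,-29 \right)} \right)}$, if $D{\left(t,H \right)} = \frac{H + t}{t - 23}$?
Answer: $-867$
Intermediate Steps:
$D{\left(t,H \right)} = \frac{H + t}{-23 + t}$
$X{\left(Y \right)} = 867$ ($X{\left(Y \right)} = 3 \left(\left(-1\right) 17\right)^{2} = 3 \left(-17\right)^{2} = 3 \cdot 289 = 867$)
$- X{\left(D{\left(-4,-29 \right)} \right)} = \left(-1\right) 867 = -867$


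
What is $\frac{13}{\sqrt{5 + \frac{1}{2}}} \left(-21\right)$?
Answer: $- \frac{273 \sqrt{22}}{11} \approx -116.41$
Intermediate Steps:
$\frac{13}{\sqrt{5 + \frac{1}{2}}} \left(-21\right) = \frac{13}{\sqrt{\frac{11}{2}}} \left(-21\right) = \frac{13}{\frac{1}{2} \sqrt{22}} \left(-21\right) = 13 \frac{\sqrt{22}}{11} \left(-21\right) = \frac{13 \sqrt{22}}{11} \left(-21\right) = - \frac{273 \sqrt{22}}{11}$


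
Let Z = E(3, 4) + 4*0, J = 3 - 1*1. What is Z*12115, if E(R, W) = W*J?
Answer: 96920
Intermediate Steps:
J = 2 (J = 3 - 1 = 2)
E(R, W) = 2*W (E(R, W) = W*2 = 2*W)
Z = 8 (Z = 2*4 + 4*0 = 8 + 0 = 8)
Z*12115 = 8*12115 = 96920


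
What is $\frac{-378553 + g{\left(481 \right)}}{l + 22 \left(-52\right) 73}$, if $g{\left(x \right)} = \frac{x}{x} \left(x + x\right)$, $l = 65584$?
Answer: $\frac{377591}{17928} \approx 21.062$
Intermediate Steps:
$g{\left(x \right)} = 2 x$ ($g{\left(x \right)} = 1 \cdot 2 x = 2 x$)
$\frac{-378553 + g{\left(481 \right)}}{l + 22 \left(-52\right) 73} = \frac{-378553 + 2 \cdot 481}{65584 + 22 \left(-52\right) 73} = \frac{-378553 + 962}{65584 - 83512} = - \frac{377591}{65584 - 83512} = - \frac{377591}{-17928} = \left(-377591\right) \left(- \frac{1}{17928}\right) = \frac{377591}{17928}$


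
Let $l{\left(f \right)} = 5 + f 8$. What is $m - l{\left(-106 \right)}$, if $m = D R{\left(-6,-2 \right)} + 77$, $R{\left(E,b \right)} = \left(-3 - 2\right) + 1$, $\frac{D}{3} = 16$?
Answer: $728$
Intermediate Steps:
$D = 48$ ($D = 3 \cdot 16 = 48$)
$R{\left(E,b \right)} = -4$ ($R{\left(E,b \right)} = -5 + 1 = -4$)
$l{\left(f \right)} = 5 + 8 f$
$m = -115$ ($m = 48 \left(-4\right) + 77 = -192 + 77 = -115$)
$m - l{\left(-106 \right)} = -115 - \left(5 + 8 \left(-106\right)\right) = -115 - \left(5 - 848\right) = -115 - -843 = -115 + 843 = 728$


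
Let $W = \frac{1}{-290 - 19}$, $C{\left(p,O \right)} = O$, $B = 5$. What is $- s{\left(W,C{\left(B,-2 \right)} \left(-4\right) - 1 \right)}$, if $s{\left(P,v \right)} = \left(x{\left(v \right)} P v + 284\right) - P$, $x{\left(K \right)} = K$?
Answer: $- \frac{29236}{103} \approx -283.84$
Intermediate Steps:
$W = - \frac{1}{309}$ ($W = \frac{1}{-309} = - \frac{1}{309} \approx -0.0032362$)
$s{\left(P,v \right)} = 284 - P + P v^{2}$ ($s{\left(P,v \right)} = \left(v P v + 284\right) - P = \left(P v v + 284\right) - P = \left(P v^{2} + 284\right) - P = \left(284 + P v^{2}\right) - P = 284 - P + P v^{2}$)
$- s{\left(W,C{\left(B,-2 \right)} \left(-4\right) - 1 \right)} = - (284 - - \frac{1}{309} - \frac{\left(\left(-2\right) \left(-4\right) - 1\right)^{2}}{309}) = - (284 + \frac{1}{309} - \frac{\left(8 - 1\right)^{2}}{309}) = - (284 + \frac{1}{309} - \frac{7^{2}}{309}) = - (284 + \frac{1}{309} - \frac{49}{309}) = \left(-1\right) \frac{29236}{103} = - \frac{29236}{103}$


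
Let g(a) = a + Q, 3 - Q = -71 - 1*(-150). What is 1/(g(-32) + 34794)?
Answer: 1/34686 ≈ 2.8830e-5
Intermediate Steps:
Q = -76 (Q = 3 - (-71 - 1*(-150)) = 3 - (-71 + 150) = 3 - 1*79 = 3 - 79 = -76)
g(a) = -76 + a (g(a) = a - 76 = -76 + a)
1/(g(-32) + 34794) = 1/((-76 - 32) + 34794) = 1/(-108 + 34794) = 1/34686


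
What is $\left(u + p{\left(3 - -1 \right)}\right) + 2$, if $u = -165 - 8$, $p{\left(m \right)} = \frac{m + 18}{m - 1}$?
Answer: $- \frac{491}{3} \approx -163.67$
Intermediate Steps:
$p{\left(m \right)} = \frac{18 + m}{-1 + m}$
$u = -173$
$\left(u + p{\left(3 - -1 \right)}\right) + 2 = \left(-173 + \frac{18 + \left(3 - -1\right)}{-1 + \left(3 - -1\right)}\right) + 2 = \left(-173 + \frac{18 + \left(3 + 1\right)}{-1 + \left(3 + 1\right)}\right) + 2 = \left(-173 + \frac{18 + 4}{-1 + 4}\right) + 2 = \left(-173 + \frac{1}{3} \cdot 22\right) + 2 = \left(-173 + \frac{22}{3}\right) + 2 = - \frac{497}{3} + 2 = - \frac{491}{3}$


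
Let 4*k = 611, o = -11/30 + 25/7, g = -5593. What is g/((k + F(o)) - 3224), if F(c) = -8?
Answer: 22372/12317 ≈ 1.8164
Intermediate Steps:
o = 673/210 (o = -11*1/30 + 25*(⅐) = -11/30 + 25/7 = 673/210 ≈ 3.2048)
k = 611/4 (k = (¼)*611 = 611/4 ≈ 152.75)
g/((k + F(o)) - 3224) = -5593/((611/4 - 8) - 3224) = -5593/(579/4 - 3224) = -5593/(-12317/4) = -5593*(-4/12317) = 22372/12317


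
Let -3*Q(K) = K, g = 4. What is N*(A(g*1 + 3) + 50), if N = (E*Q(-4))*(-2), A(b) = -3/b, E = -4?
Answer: 11104/21 ≈ 528.76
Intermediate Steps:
Q(K) = -K/3
N = 32/3 (N = -(-4)*(-4)/3*(-2) = -4*4/3*(-2) = -16/3*(-2) = 32/3 ≈ 10.667)
N*(A(g*1 + 3) + 50) = 32*(-3/(4*1 + 3) + 50)/3 = 32*(-3/(4 + 3) + 50)/3 = 32*(-3/7 + 50)/3 = (32/3)*(347/7) = 11104/21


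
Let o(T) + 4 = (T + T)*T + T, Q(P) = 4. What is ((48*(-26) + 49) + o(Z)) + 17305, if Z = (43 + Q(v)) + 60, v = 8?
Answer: 39107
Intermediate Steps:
Z = 107 (Z = (43 + 4) + 60 = 47 + 60 = 107)
o(T) = -4 + T + 2*T² (o(T) = -4 + ((T + T)*T + T) = -4 + ((2*T)*T + T) = -4 + (2*T² + T) = -4 + (T + 2*T²) = -4 + T + 2*T²)
((48*(-26) + 49) + o(Z)) + 17305 = ((48*(-26) + 49) + (-4 + 107 + 2*107²)) + 17305 = ((-1248 + 49) + (-4 + 107 + 2*11449)) + 17305 = (-1199 + (-4 + 107 + 22898)) + 17305 = (-1199 + 23001) + 17305 = 21802 + 17305 = 39107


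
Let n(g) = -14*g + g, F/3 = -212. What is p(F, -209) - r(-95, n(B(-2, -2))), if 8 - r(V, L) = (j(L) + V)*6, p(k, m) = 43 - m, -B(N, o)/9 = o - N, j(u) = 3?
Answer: -308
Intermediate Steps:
F = -636 (F = 3*(-212) = -636)
B(N, o) = -9*o + 9*N (B(N, o) = -9*(o - N) = -9*o + 9*N)
n(g) = -13*g
r(V, L) = -10 - 6*V (r(V, L) = 8 - (3 + V)*6 = 8 - (18 + 6*V) = 8 + (-18 - 6*V) = -10 - 6*V)
p(F, -209) - r(-95, n(B(-2, -2))) = (43 - 1*(-209)) - (-10 - 6*(-95)) = (43 + 209) - (-10 + 570) = 252 - 1*560 = 252 - 560 = -308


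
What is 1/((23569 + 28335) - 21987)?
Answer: 1/29917 ≈ 3.3426e-5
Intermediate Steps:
1/((23569 + 28335) - 21987) = 1/(51904 - 21987) = 1/29917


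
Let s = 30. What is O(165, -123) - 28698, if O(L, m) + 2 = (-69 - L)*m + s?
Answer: 112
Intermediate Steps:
O(L, m) = 28 + m*(-69 - L) (O(L, m) = -2 + ((-69 - L)*m + 30) = -2 + (m*(-69 - L) + 30) = -2 + (30 + m*(-69 - L)) = 28 + m*(-69 - L))
O(165, -123) - 28698 = (28 - 69*(-123) - 1*165*(-123)) - 28698 = (28 + 8487 + 20295) - 28698 = 28810 - 28698 = 112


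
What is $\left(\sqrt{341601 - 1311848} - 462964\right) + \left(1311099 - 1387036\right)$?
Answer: $-538901 + i \sqrt{970247} \approx -5.389 \cdot 10^{5} + 985.01 i$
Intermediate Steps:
$\left(\sqrt{341601 - 1311848} - 462964\right) + \left(1311099 - 1387036\right) = \left(\sqrt{-970247} - 462964\right) + \left(1311099 - 1387036\right) = \left(i \sqrt{970247} - 462964\right) - 75937 = \left(-462964 + i \sqrt{970247}\right) - 75937 = -538901 + i \sqrt{970247}$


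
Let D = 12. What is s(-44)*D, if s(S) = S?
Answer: -528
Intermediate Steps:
s(-44)*D = -44*12 = -528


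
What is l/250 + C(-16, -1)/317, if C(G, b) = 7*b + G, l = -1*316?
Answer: -52961/39625 ≈ -1.3366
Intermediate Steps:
l = -316
C(G, b) = G + 7*b
l/250 + C(-16, -1)/317 = -316/250 + (-16 + 7*(-1))/317 = -316*1/250 + (-16 - 7)*(1/317) = -158/125 - 23*1/317 = -158/125 - 23/317 = -52961/39625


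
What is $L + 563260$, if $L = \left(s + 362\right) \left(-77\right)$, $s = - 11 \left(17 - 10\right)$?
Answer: $541315$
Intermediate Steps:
$s = -77$ ($s = \left(-11\right) 7 = -77$)
$L = -21945$ ($L = \left(-77 + 362\right) \left(-77\right) = 285 \left(-77\right) = -21945$)
$L + 563260 = -21945 + 563260 = 541315$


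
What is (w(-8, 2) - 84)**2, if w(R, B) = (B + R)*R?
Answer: 1296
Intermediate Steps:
w(R, B) = R*(B + R)
(w(-8, 2) - 84)**2 = (-8*(2 - 8) - 84)**2 = (-8*(-6) - 84)**2 = (48 - 84)**2 = (-36)**2 = 1296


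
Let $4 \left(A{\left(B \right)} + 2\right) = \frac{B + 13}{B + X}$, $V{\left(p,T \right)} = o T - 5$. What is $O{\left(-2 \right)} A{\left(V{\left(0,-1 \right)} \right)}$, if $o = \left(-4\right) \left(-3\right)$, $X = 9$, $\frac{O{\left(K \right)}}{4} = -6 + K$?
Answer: $60$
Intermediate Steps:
$O{\left(K \right)} = -24 + 4 K$ ($O{\left(K \right)} = 4 \left(-6 + K\right) = -24 + 4 K$)
$o = 12$
$V{\left(p,T \right)} = -5 + 12 T$ ($V{\left(p,T \right)} = 12 T - 5 = -5 + 12 T$)
$A{\left(B \right)} = -2 + \frac{13 + B}{4 \left(9 + B\right)}$ ($A{\left(B \right)} = -2 + \frac{\left(B + 13\right) \frac{1}{B + 9}}{4} = -2 + \frac{\left(13 + B\right) \frac{1}{9 + B}}{4} = -2 + \frac{\frac{1}{9 + B} \left(13 + B\right)}{4} = -2 + \frac{13 + B}{4 \left(9 + B\right)}$)
$O{\left(-2 \right)} A{\left(V{\left(0,-1 \right)} \right)} = \left(-24 + 4 \left(-2\right)\right) \frac{-59 - 7 \left(-5 + 12 \left(-1\right)\right)}{4 \left(9 + \left(-5 + 12 \left(-1\right)\right)\right)} = \left(-24 - 8\right) \frac{-59 - 7 \left(-5 - 12\right)}{4 \left(9 - 17\right)} = - 32 \frac{-59 - -119}{4 \left(9 - 17\right)} = - 32 \frac{-59 + 119}{4 \left(-8\right)} = - 32 \cdot \frac{1}{4} \left(- \frac{1}{8}\right) 60 = \left(-32\right) \left(- \frac{15}{8}\right) = 60$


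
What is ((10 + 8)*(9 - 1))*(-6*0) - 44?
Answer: -44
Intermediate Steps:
((10 + 8)*(9 - 1))*(-6*0) - 44 = (18*8)*0 - 44 = 144*0 - 44 = 0 - 44 = -44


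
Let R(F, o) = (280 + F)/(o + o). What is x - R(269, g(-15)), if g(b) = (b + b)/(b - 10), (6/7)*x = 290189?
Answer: 4059901/12 ≈ 3.3833e+5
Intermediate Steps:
x = 2031323/6 (x = (7/6)*290189 = 2031323/6 ≈ 3.3855e+5)
g(b) = 2*b/(-10 + b) (g(b) = (2*b)/(-10 + b) = 2*b/(-10 + b))
R(F, o) = (280 + F)/(2*o) (R(F, o) = (280 + F)/((2*o)) = (280 + F)*(1/(2*o)) = (280 + F)/(2*o))
x - R(269, g(-15)) = 2031323/6 - (280 + 269)/(2*(2*(-15)/(-10 - 15))) = 2031323/6 - 549/(2*(2*(-15)/(-25))) = 2031323/6 - 549/(2*(2*(-15)*(-1/25))) = 2031323/6 - 549/(2*6/5) = 2031323/6 - 5*549/(2*6) = 2031323/6 - 1*915/4 = 2031323/6 - 915/4 = 4059901/12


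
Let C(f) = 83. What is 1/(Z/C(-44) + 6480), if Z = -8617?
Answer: 83/529223 ≈ 0.00015683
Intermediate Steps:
1/(Z/C(-44) + 6480) = 1/(-8617/83 + 6480) = 1/(529223/83) = 83/529223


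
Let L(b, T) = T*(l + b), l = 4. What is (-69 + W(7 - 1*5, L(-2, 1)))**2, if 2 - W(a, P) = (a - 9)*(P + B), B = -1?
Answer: 3600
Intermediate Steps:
L(b, T) = T*(4 + b)
W(a, P) = 2 - (-1 + P)*(-9 + a) (W(a, P) = 2 - (a - 9)*(P - 1) = 2 - (-9 + a)*(-1 + P) = 2 - (-1 + P)*(-9 + a))
(-69 + W(7 - 1*5, L(-2, 1)))**2 = (-69 + (-7 + (7 - 1*5) + 9*(1*(4 - 2)) - 1*(4 - 2)*(7 - 1*5)))**2 = (-69 + (-7 + (7 - 5) + 9*(1*2) - 1*2*(7 - 5)))**2 = (-69 + (-7 + 2 + 9*2 - 1*2*2))**2 = (-69 + (-7 + 2 + 18 - 4))**2 = (-69 + 9)**2 = (-60)**2 = 3600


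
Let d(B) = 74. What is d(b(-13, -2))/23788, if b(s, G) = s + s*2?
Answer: 37/11894 ≈ 0.0031108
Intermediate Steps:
b(s, G) = 3*s (b(s, G) = s + 2*s = 3*s)
d(b(-13, -2))/23788 = 74/23788 = 74*(1/23788) = 37/11894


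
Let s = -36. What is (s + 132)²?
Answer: 9216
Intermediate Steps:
(s + 132)² = (-36 + 132)² = 96² = 9216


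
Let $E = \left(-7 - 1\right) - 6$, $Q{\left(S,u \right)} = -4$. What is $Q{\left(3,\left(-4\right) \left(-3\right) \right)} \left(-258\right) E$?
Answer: $-14448$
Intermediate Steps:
$E = -14$ ($E = -8 - 6 = -14$)
$Q{\left(3,\left(-4\right) \left(-3\right) \right)} \left(-258\right) E = \left(-4\right) \left(-258\right) \left(-14\right) = 1032 \left(-14\right) = -14448$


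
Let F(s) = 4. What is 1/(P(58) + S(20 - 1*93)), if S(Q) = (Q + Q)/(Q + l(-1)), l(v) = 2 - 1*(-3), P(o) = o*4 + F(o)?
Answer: 34/8097 ≈ 0.0041991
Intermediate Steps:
P(o) = 4 + 4*o (P(o) = o*4 + 4 = 4*o + 4 = 4 + 4*o)
l(v) = 5 (l(v) = 2 + 3 = 5)
S(Q) = 2*Q/(5 + Q) (S(Q) = (Q + Q)/(Q + 5) = (2*Q)/(5 + Q) = 2*Q/(5 + Q))
1/(P(58) + S(20 - 1*93)) = 1/((4 + 4*58) + 2*(20 - 1*93)/(5 + (20 - 1*93))) = 1/((4 + 232) + 2*(20 - 93)/(5 + (20 - 93))) = 1/(236 + 2*(-73)/(5 - 73)) = 1/(236 + 2*(-73)/(-68)) = 1/(236 + 2*(-73)*(-1/68)) = 1/(236 + 73/34) = 1/(8097/34) = 34/8097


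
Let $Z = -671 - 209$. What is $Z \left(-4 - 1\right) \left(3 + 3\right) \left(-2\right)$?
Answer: $-52800$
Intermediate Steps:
$Z = -880$
$Z \left(-4 - 1\right) \left(3 + 3\right) \left(-2\right) = - 880 \left(-4 - 1\right) \left(3 + 3\right) \left(-2\right) = - 880 \left(-5\right) 6 \left(-2\right) = - 880 \left(\left(-30\right) \left(-2\right)\right) = \left(-880\right) 60 = -52800$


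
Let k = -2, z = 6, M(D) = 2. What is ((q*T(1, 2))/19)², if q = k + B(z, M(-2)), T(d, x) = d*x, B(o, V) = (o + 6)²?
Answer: 80656/361 ≈ 223.42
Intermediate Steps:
B(o, V) = (6 + o)²
q = 142 (q = -2 + (6 + 6)² = -2 + 12² = -2 + 144 = 142)
((q*T(1, 2))/19)² = ((142*(1*2))/19)² = ((142*2)*(1/19))² = (284*(1/19))² = (284/19)² = 80656/361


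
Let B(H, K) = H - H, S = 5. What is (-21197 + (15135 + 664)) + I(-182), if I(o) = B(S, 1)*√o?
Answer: -5398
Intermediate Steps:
B(H, K) = 0
I(o) = 0 (I(o) = 0*√o = 0)
(-21197 + (15135 + 664)) + I(-182) = (-21197 + (15135 + 664)) + 0 = (-21197 + 15799) + 0 = -5398 + 0 = -5398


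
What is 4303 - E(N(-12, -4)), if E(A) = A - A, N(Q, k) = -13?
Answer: 4303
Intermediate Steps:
E(A) = 0
4303 - E(N(-12, -4)) = 4303 - 1*0 = 4303 + 0 = 4303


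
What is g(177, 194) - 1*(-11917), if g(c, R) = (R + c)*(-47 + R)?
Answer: 66454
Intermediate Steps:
g(c, R) = (-47 + R)*(R + c)
g(177, 194) - 1*(-11917) = (194² - 47*194 - 47*177 + 194*177) - 1*(-11917) = (37636 - 9118 - 8319 + 34338) + 11917 = 54537 + 11917 = 66454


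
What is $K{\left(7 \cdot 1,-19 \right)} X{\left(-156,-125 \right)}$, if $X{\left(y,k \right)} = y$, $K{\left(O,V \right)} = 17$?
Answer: $-2652$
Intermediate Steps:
$K{\left(7 \cdot 1,-19 \right)} X{\left(-156,-125 \right)} = 17 \left(-156\right) = -2652$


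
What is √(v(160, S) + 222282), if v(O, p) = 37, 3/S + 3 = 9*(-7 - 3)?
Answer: √222319 ≈ 471.51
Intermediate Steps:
S = -1/31 (S = 3/(-3 + 9*(-7 - 3)) = 3/(-3 + 9*(-10)) = 3/(-3 - 90) = 3/(-93) = 3*(-1/93) = -1/31 ≈ -0.032258)
√(v(160, S) + 222282) = √(37 + 222282) = √222319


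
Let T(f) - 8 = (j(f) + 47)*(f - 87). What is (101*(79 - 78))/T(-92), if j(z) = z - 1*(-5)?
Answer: 101/7168 ≈ 0.014090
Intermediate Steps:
j(z) = 5 + z (j(z) = z + 5 = 5 + z)
T(f) = 8 + (-87 + f)*(52 + f) (T(f) = 8 + ((5 + f) + 47)*(f - 87) = 8 + (52 + f)*(-87 + f) = 8 + (-87 + f)*(52 + f))
(101*(79 - 78))/T(-92) = (101*(79 - 78))/(-4516 + (-92)**2 - 35*(-92)) = (101*1)/(-4516 + 8464 + 3220) = 101/7168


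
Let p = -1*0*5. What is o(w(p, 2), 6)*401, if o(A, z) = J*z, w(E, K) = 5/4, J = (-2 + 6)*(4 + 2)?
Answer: 57744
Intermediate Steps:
p = 0 (p = 0*5 = 0)
J = 24 (J = 4*6 = 24)
w(E, K) = 5/4 (w(E, K) = 5*(¼) = 5/4)
o(A, z) = 24*z
o(w(p, 2), 6)*401 = (24*6)*401 = 144*401 = 57744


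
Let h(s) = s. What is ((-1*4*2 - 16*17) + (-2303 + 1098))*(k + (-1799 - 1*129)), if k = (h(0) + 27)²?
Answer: 1780515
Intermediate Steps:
k = 729 (k = (0 + 27)² = 27² = 729)
((-1*4*2 - 16*17) + (-2303 + 1098))*(k + (-1799 - 1*129)) = ((-1*4*2 - 16*17) + (-2303 + 1098))*(729 + (-1799 - 1*129)) = ((-4*2 - 272) - 1205)*(729 + (-1799 - 129)) = ((-8 - 272) - 1205)*(729 - 1928) = (-280 - 1205)*(-1199) = -1485*(-1199) = 1780515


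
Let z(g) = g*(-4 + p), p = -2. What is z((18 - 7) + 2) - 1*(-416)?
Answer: 338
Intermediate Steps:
z(g) = -6*g (z(g) = g*(-4 - 2) = g*(-6) = -6*g)
z((18 - 7) + 2) - 1*(-416) = -6*((18 - 7) + 2) - 1*(-416) = -6*(11 + 2) + 416 = -6*13 + 416 = -78 + 416 = 338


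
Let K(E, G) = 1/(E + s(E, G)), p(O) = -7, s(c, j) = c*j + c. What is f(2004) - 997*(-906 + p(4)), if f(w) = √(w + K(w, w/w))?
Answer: 910261 + √2012024183/1002 ≈ 9.1031e+5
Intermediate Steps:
s(c, j) = c + c*j
K(E, G) = 1/(E + E*(1 + G))
f(w) = √(w + 1/(3*w)) (f(w) = √(w + 1/(w*(2 + w/w))) = √(w + 1/(w*(2 + 1))) = √(w + 1/(w*3)) = √(w + (⅓)/w) = √(w + 1/(3*w)))
f(2004) - 997*(-906 + p(4)) = √(3/2004 + 9*2004)/3 - 997*(-906 - 7) = √(3*(1/2004) + 18036)/3 - 997*(-913) = √(1/668 + 18036)/3 - 1*(-910261) = √(12048049/668)/3 + 910261 = (√2012024183/334)/3 + 910261 = √2012024183/1002 + 910261 = 910261 + √2012024183/1002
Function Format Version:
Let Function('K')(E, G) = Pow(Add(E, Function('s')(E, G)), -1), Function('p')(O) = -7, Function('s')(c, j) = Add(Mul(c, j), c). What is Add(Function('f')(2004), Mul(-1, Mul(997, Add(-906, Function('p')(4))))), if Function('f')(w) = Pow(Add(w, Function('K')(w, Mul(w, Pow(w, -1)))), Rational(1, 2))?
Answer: Add(910261, Mul(Rational(1, 1002), Pow(2012024183, Rational(1, 2)))) ≈ 9.1031e+5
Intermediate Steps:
Function('s')(c, j) = Add(c, Mul(c, j))
Function('K')(E, G) = Pow(Add(E, Mul(E, Add(1, G))), -1)
Function('f')(w) = Pow(Add(w, Mul(Rational(1, 3), Pow(w, -1))), Rational(1, 2)) (Function('f')(w) = Pow(Add(w, Mul(Pow(w, -1), Pow(Add(2, Mul(w, Pow(w, -1))), -1))), Rational(1, 2)) = Pow(Add(w, Mul(Pow(w, -1), Pow(Add(2, 1), -1))), Rational(1, 2)) = Pow(Add(w, Mul(Pow(w, -1), Pow(3, -1))), Rational(1, 2)) = Pow(Add(w, Mul(Pow(w, -1), Rational(1, 3))), Rational(1, 2)) = Pow(Add(w, Mul(Rational(1, 3), Pow(w, -1))), Rational(1, 2)))
Add(Function('f')(2004), Mul(-1, Mul(997, Add(-906, Function('p')(4))))) = Add(Mul(Rational(1, 3), Pow(Add(Mul(3, Pow(2004, -1)), Mul(9, 2004)), Rational(1, 2))), Mul(-1, Mul(997, Add(-906, -7)))) = Add(Mul(Rational(1, 3), Pow(Add(Mul(3, Rational(1, 2004)), 18036), Rational(1, 2))), Mul(-1, Mul(997, -913))) = Add(Mul(Rational(1, 3), Pow(Add(Rational(1, 668), 18036), Rational(1, 2))), Mul(-1, -910261)) = Add(Mul(Rational(1, 3), Pow(Rational(12048049, 668), Rational(1, 2))), 910261) = Add(Mul(Rational(1, 3), Mul(Rational(1, 334), Pow(2012024183, Rational(1, 2)))), 910261) = Add(Mul(Rational(1, 1002), Pow(2012024183, Rational(1, 2))), 910261) = Add(910261, Mul(Rational(1, 1002), Pow(2012024183, Rational(1, 2))))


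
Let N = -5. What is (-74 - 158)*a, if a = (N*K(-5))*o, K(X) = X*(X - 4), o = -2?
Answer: -104400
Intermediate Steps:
K(X) = X*(-4 + X)
a = 450 (a = -(-25)*(-4 - 5)*(-2) = -(-25)*(-9)*(-2) = -5*45*(-2) = -225*(-2) = 450)
(-74 - 158)*a = (-74 - 158)*450 = -232*450 = -104400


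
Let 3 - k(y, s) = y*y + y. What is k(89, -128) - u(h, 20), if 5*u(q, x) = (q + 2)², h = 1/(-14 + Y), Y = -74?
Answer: -62012333/7744 ≈ -8007.8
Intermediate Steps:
h = -1/88 (h = 1/(-14 - 74) = 1/(-88) = -1/88 ≈ -0.011364)
k(y, s) = 3 - y - y² (k(y, s) = 3 - (y*y + y) = 3 - (y² + y) = 3 - (y + y²) = 3 + (-y - y²) = 3 - y - y²)
u(q, x) = (2 + q)²/5 (u(q, x) = (q + 2)²/5 = (2 + q)²/5)
k(89, -128) - u(h, 20) = (3 - 1*89 - 1*89²) - (2 - 1/88)²/5 = (3 - 89 - 1*7921) - (175/88)²/5 = (3 - 89 - 7921) - 30625/(5*7744) = -8007 - 1*6125/7744 = -8007 - 6125/7744 = -62012333/7744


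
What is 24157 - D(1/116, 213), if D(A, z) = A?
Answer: 2802211/116 ≈ 24157.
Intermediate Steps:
24157 - D(1/116, 213) = 24157 - 1/116 = 2802211/116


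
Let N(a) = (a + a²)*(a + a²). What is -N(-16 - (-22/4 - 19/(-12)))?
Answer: -371911225/20736 ≈ -17936.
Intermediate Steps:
N(a) = (a + a²)²
-N(-16 - (-22/4 - 19/(-12))) = -(-16 - (-22/4 - 19/(-12)))²*(1 + (-16 - (-22/4 - 19/(-12))))² = -(-16 - (-22*¼ - 19*(-1/12)))²*(1 + (-16 - (-22*¼ - 19*(-1/12))))² = -(-16 - (-11/2 + 19/12))²*(1 + (-16 - (-11/2 + 19/12)))² = -(-16 - 1*(-47/12))²*(1 + (-16 - 1*(-47/12)))² = -(-16 + 47/12)²*(1 + (-16 + 47/12))² = -(-145/12)²*(1 - 145/12)² = -21025*(-133/12)²/144 = -21025*17689/(144*144) = -1*371911225/20736 = -371911225/20736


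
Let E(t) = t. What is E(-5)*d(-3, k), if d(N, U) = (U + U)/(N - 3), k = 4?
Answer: 20/3 ≈ 6.6667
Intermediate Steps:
d(N, U) = 2*U/(-3 + N) (d(N, U) = (2*U)/(-3 + N) = 2*U/(-3 + N))
E(-5)*d(-3, k) = -10*4/(-3 - 3) = -10*4/(-6) = -10*4*(-1)/6 = -5*(-4/3) = 20/3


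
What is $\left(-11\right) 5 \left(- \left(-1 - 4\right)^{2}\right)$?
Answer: $1375$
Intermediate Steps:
$\left(-11\right) 5 \left(- \left(-1 - 4\right)^{2}\right) = - 55 \left(- \left(-5\right)^{2}\right) = - 55 \left(\left(-1\right) 25\right) = \left(-55\right) \left(-25\right) = 1375$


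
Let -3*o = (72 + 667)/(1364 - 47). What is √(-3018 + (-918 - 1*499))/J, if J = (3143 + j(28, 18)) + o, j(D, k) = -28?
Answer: 3951*I*√4435/12306626 ≈ 0.02138*I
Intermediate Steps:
o = -739/3951 (o = -(72 + 667)/(3*(1364 - 47)) = -739/(3*1317) = -⅓*739/1317 = -739/3951 ≈ -0.18704)
J = 12306626/3951 (J = (3143 - 28) - 739/3951 = 3115 - 739/3951 = 12306626/3951 ≈ 3114.8)
√(-3018 + (-918 - 1*499))/J = √(-3018 + (-918 - 1*499))/(12306626/3951) = √(-3018 + (-918 - 499))*(3951/12306626) = √(-3018 - 1417)*(3951/12306626) = √(-4435)*(3951/12306626) = (I*√4435)*(3951/12306626) = 3951*I*√4435/12306626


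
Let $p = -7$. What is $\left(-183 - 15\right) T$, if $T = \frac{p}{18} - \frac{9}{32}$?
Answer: $\frac{2123}{16} \approx 132.69$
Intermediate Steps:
$T = - \frac{193}{288}$ ($T = - \frac{7}{18} - \frac{9}{32} = - \frac{193}{288} \approx -0.67014$)
$\left(-183 - 15\right) T = \left(-183 - 15\right) \left(- \frac{193}{288}\right) = \left(-198\right) \left(- \frac{193}{288}\right) = \frac{2123}{16}$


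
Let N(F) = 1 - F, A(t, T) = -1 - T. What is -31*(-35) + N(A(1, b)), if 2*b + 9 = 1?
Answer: 1083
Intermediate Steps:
b = -4 (b = -9/2 + (1/2)*1 = -9/2 + 1/2 = -4)
-31*(-35) + N(A(1, b)) = -31*(-35) + (1 - (-1 - 1*(-4))) = 1085 + (1 - (-1 + 4)) = 1085 + (1 - 1*3) = 1085 + (1 - 3) = 1085 - 2 = 1083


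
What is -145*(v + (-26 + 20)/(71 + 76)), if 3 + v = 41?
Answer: -269700/49 ≈ -5504.1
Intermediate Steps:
v = 38 (v = -3 + 41 = 38)
-145*(v + (-26 + 20)/(71 + 76)) = -145*(38 + (-26 + 20)/(71 + 76)) = -145*(38 - 6/147) = -145*(38 - 6*1/147) = -145*(38 - 2/49) = -145*1860/49 = -269700/49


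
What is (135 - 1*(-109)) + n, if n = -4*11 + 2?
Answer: 202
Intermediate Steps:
n = -42 (n = -44 + 2 = -42)
(135 - 1*(-109)) + n = (135 - 1*(-109)) - 42 = (135 + 109) - 42 = 244 - 42 = 202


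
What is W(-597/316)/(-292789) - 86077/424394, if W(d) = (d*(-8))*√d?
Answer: -86077/424394 - 597*I*√47163/1827296149 ≈ -0.20282 - 7.0952e-5*I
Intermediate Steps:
W(d) = -8*d^(3/2) (W(d) = (-8*d)*√d = -8*d^(3/2))
W(-597/316)/(-292789) - 86077/424394 = -8*(-597*I*√47163/49928)/(-292789) - 86077/424394 = -8*(-597*I*√47163/49928)*(-1/292789) - 86077*1/424394 = -(-597)*I*√47163/6241*(-1/292789) - 86077/424394 = (597*I*√47163/6241)*(-1/292789) - 86077/424394 = -597*I*√47163/1827296149 - 86077/424394 = -86077/424394 - 597*I*√47163/1827296149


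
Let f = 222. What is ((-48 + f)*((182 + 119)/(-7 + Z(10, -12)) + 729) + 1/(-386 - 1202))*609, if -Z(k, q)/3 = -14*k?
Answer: 7244869104501/93692 ≈ 7.7326e+7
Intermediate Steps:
Z(k, q) = 42*k (Z(k, q) = -(-42)*k = 42*k)
((-48 + f)*((182 + 119)/(-7 + Z(10, -12)) + 729) + 1/(-386 - 1202))*609 = ((-48 + 222)*((182 + 119)/(-7 + 42*10) + 729) + 1/(-386 - 1202))*609 = (174*(301/(-7 + 420) + 729) + 1/(-1588))*609 = (174*(301/413 + 729) - 1/1588)*609 = (174*(301*(1/413) + 729) - 1/1588)*609 = (174*(43/59 + 729) - 1/1588)*609 = (174*(43054/59) - 1/1588)*609 = (7491396/59 - 1/1588)*609 = (11896336789/93692)*609 = 7244869104501/93692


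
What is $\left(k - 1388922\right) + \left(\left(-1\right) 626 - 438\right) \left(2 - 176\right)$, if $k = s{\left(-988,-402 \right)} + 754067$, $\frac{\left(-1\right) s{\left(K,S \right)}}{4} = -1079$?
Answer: $-445403$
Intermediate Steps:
$s{\left(K,S \right)} = 4316$ ($s{\left(K,S \right)} = \left(-4\right) \left(-1079\right) = 4316$)
$k = 758383$ ($k = 4316 + 754067 = 758383$)
$\left(k - 1388922\right) + \left(\left(-1\right) 626 - 438\right) \left(2 - 176\right) = \left(758383 - 1388922\right) + \left(\left(-1\right) 626 - 438\right) \left(2 - 176\right) = \left(758383 - 1388922\right) + \left(-626 - 438\right) \left(2 - 176\right) = -630539 - -185136 = -630539 + 185136 = -445403$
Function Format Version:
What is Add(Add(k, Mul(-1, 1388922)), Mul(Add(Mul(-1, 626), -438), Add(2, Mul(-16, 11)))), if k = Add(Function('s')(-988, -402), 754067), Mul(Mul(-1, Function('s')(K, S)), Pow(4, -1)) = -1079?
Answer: -445403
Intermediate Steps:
Function('s')(K, S) = 4316 (Function('s')(K, S) = Mul(-4, -1079) = 4316)
k = 758383 (k = Add(4316, 754067) = 758383)
Add(Add(k, Mul(-1, 1388922)), Mul(Add(Mul(-1, 626), -438), Add(2, Mul(-16, 11)))) = Add(Add(758383, Mul(-1, 1388922)), Mul(Add(Mul(-1, 626), -438), Add(2, Mul(-16, 11)))) = Add(Add(758383, -1388922), Mul(Add(-626, -438), Add(2, -176))) = Add(-630539, Mul(-1064, -174)) = Add(-630539, 185136) = -445403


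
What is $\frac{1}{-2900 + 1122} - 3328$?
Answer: $- \frac{5917185}{1778} \approx -3328.0$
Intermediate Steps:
$\frac{1}{-2900 + 1122} - 3328 = \frac{1}{-1778} - 3328 = - \frac{1}{1778} - 3328 = - \frac{5917185}{1778}$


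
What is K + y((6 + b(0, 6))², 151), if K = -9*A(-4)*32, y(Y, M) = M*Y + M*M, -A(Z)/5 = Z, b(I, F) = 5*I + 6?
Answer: 38785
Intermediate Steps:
b(I, F) = 6 + 5*I
A(Z) = -5*Z
y(Y, M) = M² + M*Y (y(Y, M) = M*Y + M² = M² + M*Y)
K = -5760 (K = -(-45)*(-4)*32 = -9*20*32 = -180*32 = -5760)
K + y((6 + b(0, 6))², 151) = -5760 + 151*(151 + (6 + (6 + 5*0))²) = -5760 + 151*(151 + (6 + (6 + 0))²) = -5760 + 151*(151 + (6 + 6)²) = -5760 + 151*(151 + 12²) = -5760 + 151*(151 + 144) = -5760 + 151*295 = -5760 + 44545 = 38785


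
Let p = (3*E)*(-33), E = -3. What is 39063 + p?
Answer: 39360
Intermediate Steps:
p = 297 (p = (3*(-3))*(-33) = -9*(-33) = 297)
39063 + p = 39063 + 297 = 39360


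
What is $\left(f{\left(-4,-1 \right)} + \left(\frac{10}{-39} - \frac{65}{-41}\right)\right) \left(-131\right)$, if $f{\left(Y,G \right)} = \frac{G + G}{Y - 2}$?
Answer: $- \frac{116066}{533} \approx -217.76$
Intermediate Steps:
$f{\left(Y,G \right)} = \frac{2 G}{-2 + Y}$
$\left(f{\left(-4,-1 \right)} + \left(\frac{10}{-39} - \frac{65}{-41}\right)\right) \left(-131\right) = \left(2 \left(-1\right) \frac{1}{-2 - 4} + \left(\frac{10}{-39} - \frac{65}{-41}\right)\right) \left(-131\right) = \left(2 \left(-1\right) \frac{1}{-6} + \left(10 \left(- \frac{1}{39}\right) - - \frac{65}{41}\right)\right) \left(-131\right) = \left(2 \left(-1\right) \left(- \frac{1}{6}\right) + \left(- \frac{10}{39} + \frac{65}{41}\right)\right) \left(-131\right) = \left(\frac{1}{3} + \frac{2125}{1599}\right) \left(-131\right) = \frac{886}{533} \left(-131\right) = - \frac{116066}{533}$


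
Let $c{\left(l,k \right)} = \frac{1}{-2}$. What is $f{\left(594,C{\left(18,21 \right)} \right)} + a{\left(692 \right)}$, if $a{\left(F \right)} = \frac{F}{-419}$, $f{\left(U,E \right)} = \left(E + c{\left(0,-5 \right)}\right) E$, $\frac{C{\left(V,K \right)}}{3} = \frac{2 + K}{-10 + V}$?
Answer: $\frac{1834927}{26816} \approx 68.427$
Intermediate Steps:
$c{\left(l,k \right)} = - \frac{1}{2}$
$C{\left(V,K \right)} = \frac{3 \left(2 + K\right)}{-10 + V}$ ($C{\left(V,K \right)} = 3 \frac{2 + K}{-10 + V} = \frac{3 \left(2 + K\right)}{-10 + V}$)
$f{\left(U,E \right)} = E \left(- \frac{1}{2} + E\right)$ ($f{\left(U,E \right)} = \left(E - \frac{1}{2}\right) E = \left(- \frac{1}{2} + E\right) E = E \left(- \frac{1}{2} + E\right)$)
$a{\left(F \right)} = - \frac{F}{419}$ ($a{\left(F \right)} = F \left(- \frac{1}{419}\right) = - \frac{F}{419}$)
$f{\left(594,C{\left(18,21 \right)} \right)} + a{\left(692 \right)} = \frac{3 \left(2 + 21\right)}{-10 + 18} \left(- \frac{1}{2} + \frac{3 \left(2 + 21\right)}{-10 + 18}\right) - \frac{692}{419} = 3 \cdot \frac{1}{8} \cdot 23 \left(- \frac{1}{2} + 3 \cdot \frac{1}{8} \cdot 23\right) - \frac{692}{419} = \frac{69 \left(- \frac{1}{2} + \frac{69}{8}\right)}{8} - \frac{692}{419} = \frac{69}{8} \cdot \frac{65}{8} - \frac{692}{419} = \frac{4485}{64} - \frac{692}{419} = \frac{1834927}{26816}$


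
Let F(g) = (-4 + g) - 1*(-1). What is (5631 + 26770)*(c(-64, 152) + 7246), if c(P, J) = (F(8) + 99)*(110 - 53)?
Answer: 426850774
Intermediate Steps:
F(g) = -3 + g (F(g) = (-4 + g) + 1 = -3 + g)
c(P, J) = 5928 (c(P, J) = ((-3 + 8) + 99)*(110 - 53) = (5 + 99)*57 = 104*57 = 5928)
(5631 + 26770)*(c(-64, 152) + 7246) = (5631 + 26770)*(5928 + 7246) = 32401*13174 = 426850774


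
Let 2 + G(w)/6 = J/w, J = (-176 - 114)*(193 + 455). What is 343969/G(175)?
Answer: -12038915/225924 ≈ -53.287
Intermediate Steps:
J = -187920 (J = -290*648 = -187920)
G(w) = -12 - 1127520/w (G(w) = -12 + 6*(-187920/w) = -12 - 1127520/w)
343969/G(175) = 343969/(-12 - 1127520/175) = 343969/(-12 - 1127520*1/175) = 343969/(-12 - 225504/35) = 343969/(-225924/35) = 343969*(-35/225924) = -12038915/225924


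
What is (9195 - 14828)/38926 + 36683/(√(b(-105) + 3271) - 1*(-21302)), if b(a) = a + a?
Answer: 27861505718797/17663534438418 - 36683*√3061/453772143 ≈ 1.5729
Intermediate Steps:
b(a) = 2*a
(9195 - 14828)/38926 + 36683/(√(b(-105) + 3271) - 1*(-21302)) = (9195 - 14828)/38926 + 36683/(√(2*(-105) + 3271) - 1*(-21302)) = -5633*1/38926 + 36683/(√(-210 + 3271) + 21302) = -5633/38926 + 36683/(√3061 + 21302) = -5633/38926 + 36683/(21302 + √3061)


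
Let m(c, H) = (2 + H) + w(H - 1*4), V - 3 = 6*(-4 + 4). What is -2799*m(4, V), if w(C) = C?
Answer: -11196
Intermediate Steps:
V = 3 (V = 3 + 6*(-4 + 4) = 3 + 6*0 = 3 + 0 = 3)
m(c, H) = -2 + 2*H (m(c, H) = (2 + H) + (H - 1*4) = (2 + H) + (H - 4) = (2 + H) + (-4 + H) = -2 + 2*H)
-2799*m(4, V) = -2799*(-2 + 2*3) = -2799*(-2 + 6) = -2799*4 = -11196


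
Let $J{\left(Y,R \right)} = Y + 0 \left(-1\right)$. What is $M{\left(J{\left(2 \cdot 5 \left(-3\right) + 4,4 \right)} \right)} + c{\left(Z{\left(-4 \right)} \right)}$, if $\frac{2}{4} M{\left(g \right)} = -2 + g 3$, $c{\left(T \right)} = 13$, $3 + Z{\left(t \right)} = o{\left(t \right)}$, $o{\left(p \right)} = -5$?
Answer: $-147$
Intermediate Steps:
$J{\left(Y,R \right)} = Y$ ($J{\left(Y,R \right)} = Y + 0 = Y$)
$Z{\left(t \right)} = -8$ ($Z{\left(t \right)} = -3 - 5 = -8$)
$M{\left(g \right)} = -4 + 6 g$ ($M{\left(g \right)} = 2 \left(-2 + g 3\right) = 2 \left(-2 + 3 g\right) = -4 + 6 g$)
$M{\left(J{\left(2 \cdot 5 \left(-3\right) + 4,4 \right)} \right)} + c{\left(Z{\left(-4 \right)} \right)} = \left(-4 + 6 \left(2 \cdot 5 \left(-3\right) + 4\right)\right) + 13 = \left(-4 + 6 \left(10 \left(-3\right) + 4\right)\right) + 13 = \left(-4 + 6 \left(-30 + 4\right)\right) + 13 = \left(-4 + 6 \left(-26\right)\right) + 13 = \left(-4 - 156\right) + 13 = -160 + 13 = -147$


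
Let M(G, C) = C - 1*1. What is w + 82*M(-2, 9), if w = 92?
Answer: 748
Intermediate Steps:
M(G, C) = -1 + C (M(G, C) = C - 1 = -1 + C)
w + 82*M(-2, 9) = 92 + 82*(-1 + 9) = 92 + 82*8 = 92 + 656 = 748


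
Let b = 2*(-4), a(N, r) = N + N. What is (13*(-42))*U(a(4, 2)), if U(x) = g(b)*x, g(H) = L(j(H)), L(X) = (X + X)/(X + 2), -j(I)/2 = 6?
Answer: -52416/5 ≈ -10483.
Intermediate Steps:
j(I) = -12 (j(I) = -2*6 = -12)
a(N, r) = 2*N
L(X) = 2*X/(2 + X) (L(X) = (2*X)/(2 + X) = 2*X/(2 + X))
b = -8
g(H) = 12/5 (g(H) = 2*(-12)/(2 - 12) = 2*(-12)/(-10) = 2*(-12)*(-⅒) = 12/5)
U(x) = 12*x/5
(13*(-42))*U(a(4, 2)) = (13*(-42))*(12*(2*4)/5) = -6552*8/5 = -546*96/5 = -52416/5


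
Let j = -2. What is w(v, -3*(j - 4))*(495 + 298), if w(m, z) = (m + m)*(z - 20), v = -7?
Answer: 22204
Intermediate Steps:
w(m, z) = 2*m*(-20 + z) (w(m, z) = (2*m)*(-20 + z) = 2*m*(-20 + z))
w(v, -3*(j - 4))*(495 + 298) = (2*(-7)*(-20 - 3*(-2 - 4)))*(495 + 298) = (2*(-7)*(-20 - 3*(-6)))*793 = (2*(-7)*(-20 + 18))*793 = (2*(-7)*(-2))*793 = 28*793 = 22204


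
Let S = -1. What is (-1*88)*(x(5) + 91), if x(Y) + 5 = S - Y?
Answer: -7040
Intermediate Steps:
x(Y) = -6 - Y (x(Y) = -5 + (-1 - Y) = -6 - Y)
(-1*88)*(x(5) + 91) = (-1*88)*((-6 - 1*5) + 91) = -88*((-6 - 5) + 91) = -88*(-11 + 91) = -88*80 = -7040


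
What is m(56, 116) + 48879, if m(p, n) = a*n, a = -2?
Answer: 48647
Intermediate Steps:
m(p, n) = -2*n
m(56, 116) + 48879 = -2*116 + 48879 = -232 + 48879 = 48647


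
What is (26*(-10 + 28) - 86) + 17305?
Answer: 17687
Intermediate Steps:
(26*(-10 + 28) - 86) + 17305 = (26*18 - 86) + 17305 = (468 - 86) + 17305 = 382 + 17305 = 17687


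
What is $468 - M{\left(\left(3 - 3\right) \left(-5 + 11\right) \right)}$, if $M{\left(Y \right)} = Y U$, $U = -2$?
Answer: $468$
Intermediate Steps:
$M{\left(Y \right)} = - 2 Y$ ($M{\left(Y \right)} = Y \left(-2\right) = - 2 Y$)
$468 - M{\left(\left(3 - 3\right) \left(-5 + 11\right) \right)} = 468 - - 2 \left(3 - 3\right) \left(-5 + 11\right) = 468 - - 2 \cdot 0 \cdot 6 = 468 - \left(-2\right) 0 = 468 - 0 = 468 + 0 = 468$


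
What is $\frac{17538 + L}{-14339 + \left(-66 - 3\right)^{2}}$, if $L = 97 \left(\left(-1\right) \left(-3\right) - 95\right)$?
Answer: $- \frac{4307}{4789} \approx -0.89935$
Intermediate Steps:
$L = -8924$ ($L = 97 \left(3 - 95\right) = 97 \left(-92\right) = -8924$)
$\frac{17538 + L}{-14339 + \left(-66 - 3\right)^{2}} = \frac{17538 - 8924}{-14339 + \left(-66 - 3\right)^{2}} = \frac{8614}{-14339 + \left(-66 - 3\right)^{2}} = \frac{8614}{-14339 + \left(-69\right)^{2}} = \frac{8614}{-14339 + 4761} = \frac{8614}{-9578} = 8614 \left(- \frac{1}{9578}\right) = - \frac{4307}{4789}$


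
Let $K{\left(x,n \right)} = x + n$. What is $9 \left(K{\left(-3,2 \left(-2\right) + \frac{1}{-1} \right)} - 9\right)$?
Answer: $-153$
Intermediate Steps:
$K{\left(x,n \right)} = n + x$
$9 \left(K{\left(-3,2 \left(-2\right) + \frac{1}{-1} \right)} - 9\right) = 9 \left(\left(\left(2 \left(-2\right) + \frac{1}{-1}\right) - 3\right) - 9\right) = 9 \left(\left(\left(-4 - 1\right) - 3\right) - 9\right) = 9 \left(\left(-5 - 3\right) - 9\right) = 9 \left(-8 - 9\right) = 9 \left(-17\right) = -153$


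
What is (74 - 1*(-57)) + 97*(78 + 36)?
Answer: 11189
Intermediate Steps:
(74 - 1*(-57)) + 97*(78 + 36) = (74 + 57) + 97*114 = 131 + 11058 = 11189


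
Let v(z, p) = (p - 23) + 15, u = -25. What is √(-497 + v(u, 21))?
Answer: 22*I ≈ 22.0*I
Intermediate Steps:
v(z, p) = -8 + p (v(z, p) = (-23 + p) + 15 = -8 + p)
√(-497 + v(u, 21)) = √(-497 + (-8 + 21)) = √(-497 + 13) = √(-484) = 22*I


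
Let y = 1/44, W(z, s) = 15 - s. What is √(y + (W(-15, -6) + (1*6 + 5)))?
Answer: √15499/22 ≈ 5.6589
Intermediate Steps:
y = 1/44 ≈ 0.022727
√(y + (W(-15, -6) + (1*6 + 5))) = √(1/44 + ((15 - 1*(-6)) + (1*6 + 5))) = √(1/44 + ((15 + 6) + (6 + 5))) = √(1/44 + (21 + 11)) = √(1/44 + 32) = √(1409/44) = √15499/22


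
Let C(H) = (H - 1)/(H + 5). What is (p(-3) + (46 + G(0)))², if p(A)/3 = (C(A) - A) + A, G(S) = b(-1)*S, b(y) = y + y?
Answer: 1600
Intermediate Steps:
C(H) = (-1 + H)/(5 + H)
b(y) = 2*y
G(S) = -2*S (G(S) = (2*(-1))*S = -2*S)
p(A) = 3*(-1 + A)/(5 + A) (p(A) = 3*(((-1 + A)/(5 + A) - A) + A) = 3*((-A + (-1 + A)/(5 + A)) + A) = 3*((-1 + A)/(5 + A)) = 3*(-1 + A)/(5 + A))
(p(-3) + (46 + G(0)))² = (3*(-1 - 3)/(5 - 3) + (46 - 2*0))² = (3*(-4)/2 + (46 + 0))² = (3*(½)*(-4) + 46)² = (-6 + 46)² = 40² = 1600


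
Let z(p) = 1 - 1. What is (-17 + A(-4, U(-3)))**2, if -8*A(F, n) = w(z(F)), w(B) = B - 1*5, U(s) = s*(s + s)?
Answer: 17161/64 ≈ 268.14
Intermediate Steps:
z(p) = 0
U(s) = 2*s**2 (U(s) = s*(2*s) = 2*s**2)
w(B) = -5 + B (w(B) = B - 5 = -5 + B)
A(F, n) = 5/8 (A(F, n) = -(-5 + 0)/8 = -1/8*(-5) = 5/8)
(-17 + A(-4, U(-3)))**2 = (-17 + 5/8)**2 = (-131/8)**2 = 17161/64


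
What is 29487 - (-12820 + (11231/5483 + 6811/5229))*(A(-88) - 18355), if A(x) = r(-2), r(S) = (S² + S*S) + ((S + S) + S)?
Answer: -963309763427225/4095801 ≈ -2.3519e+8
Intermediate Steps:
r(S) = 2*S² + 3*S (r(S) = (S² + S²) + (2*S + S) = 2*S² + 3*S)
A(x) = 2 (A(x) = -2*(3 + 2*(-2)) = -2*(3 - 4) = -2*(-1) = 2)
29487 - (-12820 + (11231/5483 + 6811/5229))*(A(-88) - 18355) = 29487 - (-12820 + (11231/5483 + 6811/5229))*(2 - 18355) = 29487 - (-12820 + (11231*(1/5483) + 6811*(1/5229)))*(-18353) = 29487 - (-12820 + (11231/5483 + 973/747))*(-18353) = 29487 - (-12820 + 13724516/4095801)*(-18353) = 29487 - (-52494444304)*(-18353)/4095801 = 29487 - 1*963430536311312/4095801 = 29487 - 963430536311312/4095801 = -963309763427225/4095801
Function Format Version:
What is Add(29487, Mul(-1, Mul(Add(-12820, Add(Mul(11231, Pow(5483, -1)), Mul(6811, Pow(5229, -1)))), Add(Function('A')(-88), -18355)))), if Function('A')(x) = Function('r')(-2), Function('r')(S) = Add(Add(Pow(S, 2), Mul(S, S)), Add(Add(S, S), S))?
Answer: Rational(-963309763427225, 4095801) ≈ -2.3519e+8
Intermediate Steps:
Function('r')(S) = Add(Mul(2, Pow(S, 2)), Mul(3, S)) (Function('r')(S) = Add(Add(Pow(S, 2), Pow(S, 2)), Add(Mul(2, S), S)) = Add(Mul(2, Pow(S, 2)), Mul(3, S)))
Function('A')(x) = 2 (Function('A')(x) = Mul(-2, Add(3, Mul(2, -2))) = Mul(-2, Add(3, -4)) = Mul(-2, -1) = 2)
Add(29487, Mul(-1, Mul(Add(-12820, Add(Mul(11231, Pow(5483, -1)), Mul(6811, Pow(5229, -1)))), Add(Function('A')(-88), -18355)))) = Add(29487, Mul(-1, Mul(Add(-12820, Add(Mul(11231, Pow(5483, -1)), Mul(6811, Pow(5229, -1)))), Add(2, -18355)))) = Add(29487, Mul(-1, Mul(Add(-12820, Add(Mul(11231, Rational(1, 5483)), Mul(6811, Rational(1, 5229)))), -18353))) = Add(29487, Mul(-1, Mul(Add(-12820, Add(Rational(11231, 5483), Rational(973, 747))), -18353))) = Add(29487, Mul(-1, Mul(Add(-12820, Rational(13724516, 4095801)), -18353))) = Add(29487, Mul(-1, Mul(Rational(-52494444304, 4095801), -18353))) = Add(29487, Mul(-1, Rational(963430536311312, 4095801))) = Add(29487, Rational(-963430536311312, 4095801)) = Rational(-963309763427225, 4095801)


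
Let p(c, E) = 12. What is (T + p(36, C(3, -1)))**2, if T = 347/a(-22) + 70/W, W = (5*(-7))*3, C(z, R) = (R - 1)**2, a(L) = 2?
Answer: 1229881/36 ≈ 34163.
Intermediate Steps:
C(z, R) = (-1 + R)**2
W = -105 (W = -35*3 = -105)
T = 1037/6 (T = 347/2 + 70/(-105) = 347*(1/2) + 70*(-1/105) = 347/2 - 2/3 = 1037/6 ≈ 172.83)
(T + p(36, C(3, -1)))**2 = (1037/6 + 12)**2 = (1109/6)**2 = 1229881/36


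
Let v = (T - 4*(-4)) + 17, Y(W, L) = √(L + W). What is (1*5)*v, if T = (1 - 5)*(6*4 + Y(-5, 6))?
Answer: -335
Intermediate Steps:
T = -100 (T = (1 - 5)*(6*4 + √(6 - 5)) = -4*(24 + √1) = -4*(24 + 1) = -4*25 = -100)
v = -67 (v = (-100 - 4*(-4)) + 17 = (-100 + 16) + 17 = -84 + 17 = -67)
(1*5)*v = (1*5)*(-67) = 5*(-67) = -335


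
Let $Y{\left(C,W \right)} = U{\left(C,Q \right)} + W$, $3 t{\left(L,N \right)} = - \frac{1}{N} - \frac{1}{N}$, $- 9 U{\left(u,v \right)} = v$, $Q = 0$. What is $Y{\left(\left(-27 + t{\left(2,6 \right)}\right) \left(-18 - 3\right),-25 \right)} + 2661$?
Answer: $2636$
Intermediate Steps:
$U{\left(u,v \right)} = - \frac{v}{9}$
$t{\left(L,N \right)} = - \frac{2}{3 N}$ ($t{\left(L,N \right)} = \frac{- \frac{1}{N} - \frac{1}{N}}{3} = \frac{\left(-2\right) \frac{1}{N}}{3} = - \frac{2}{3 N}$)
$Y{\left(C,W \right)} = W$ ($Y{\left(C,W \right)} = \left(- \frac{1}{9}\right) 0 + W = 0 + W = W$)
$Y{\left(\left(-27 + t{\left(2,6 \right)}\right) \left(-18 - 3\right),-25 \right)} + 2661 = -25 + 2661 = 2636$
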